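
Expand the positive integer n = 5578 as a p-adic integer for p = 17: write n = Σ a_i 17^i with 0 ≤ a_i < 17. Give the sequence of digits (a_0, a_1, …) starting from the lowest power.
(a_0, a_1, …) = (2, 5, 2, 1)

Repeated division by 17 gives the digits low-to-high: 5578 = 2 + 5·17^1 + 2·17^2 + 1·17^3. Digit sequence: (2, 5, 2, 1).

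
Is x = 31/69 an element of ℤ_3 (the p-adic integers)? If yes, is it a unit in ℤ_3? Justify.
x ∉ ℤ_3 (v_3(x) = -1 < 0)

ℤ_3 = {x ∈ ℚ_3 : v_3(x) ≥ 0} and ℤ_3^× = {x ∈ ℤ_3 : v_3(x) = 0}. Here v_3(31/69) = v_3(num) − v_3(den) = -1; compare against these criteria.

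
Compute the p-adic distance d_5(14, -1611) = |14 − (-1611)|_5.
d_5(14, -1611) = 1/125

Step 1 — x − y = 14 − (-1611) = 1625. Step 2 — v_5(1625) = 3 (factor: 1625 = (5^3 · 13); the sign does not affect v_p). Step 3 — |x − y|_5 = 5^{-3} = 1/125.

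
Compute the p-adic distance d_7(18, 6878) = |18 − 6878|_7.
d_7(18, 6878) = 1/343

Step 1 — x − y = 18 − 6878 = -6860. Step 2 — v_7(-6860) = 3 (factor: -6860 = −(7^3 · 20); the sign does not affect v_p). Step 3 — |x − y|_7 = 7^{-3} = 1/343.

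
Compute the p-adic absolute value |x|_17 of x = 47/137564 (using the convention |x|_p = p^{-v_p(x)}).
|47/137564|_17 = 4913

Step 1 — compute v_17(x) by factoring powers of 17 out of the numerator and denominator: v_17(47/137564) = -3. Step 2 — apply |x|_p = p^{-v_p(x)} = 17^{3} = 4913.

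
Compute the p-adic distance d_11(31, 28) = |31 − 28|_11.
d_11(31, 28) = 1

Step 1 — x − y = 31 − 28 = 3. Step 2 — v_11(3) = 0 (factor: 3 = (11^0 · 3); the sign does not affect v_p). Step 3 — |x − y|_11 = 11^{0} = 1.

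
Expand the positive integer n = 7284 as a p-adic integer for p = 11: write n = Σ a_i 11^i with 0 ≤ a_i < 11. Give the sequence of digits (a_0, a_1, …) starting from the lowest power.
(a_0, a_1, …) = (2, 2, 5, 5)

Repeated division by 11 gives the digits low-to-high: 7284 = 2 + 2·11^1 + 5·11^2 + 5·11^3. Digit sequence: (2, 2, 5, 5).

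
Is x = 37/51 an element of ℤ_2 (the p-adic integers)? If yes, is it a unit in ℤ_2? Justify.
x ∈ ℤ_2^× (unit); v_2(x) = 0

ℤ_2 = {x ∈ ℚ_2 : v_2(x) ≥ 0} and ℤ_2^× = {x ∈ ℤ_2 : v_2(x) = 0}. Here v_2(37/51) = v_2(num) − v_2(den) = 0; compare against these criteria.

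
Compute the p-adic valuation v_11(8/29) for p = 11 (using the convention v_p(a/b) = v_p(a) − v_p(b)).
v_11(8/29) = 0

Factor powers of 11 from the numerator and denominator of the reduced fraction: 8 = 11^0 · 8 and 29 = 11^0 · 29. Apply v_p(a/b) = v_p(a) − v_p(b): v_11(8/29) = 0 − 0 = 0.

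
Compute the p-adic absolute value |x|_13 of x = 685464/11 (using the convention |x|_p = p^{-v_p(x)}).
|685464/11|_13 = 1/28561

Step 1 — compute v_13(x) by factoring powers of 13 out of the numerator and denominator: v_13(685464/11) = 4. Step 2 — apply |x|_p = p^{-v_p(x)} = 13^{-4} = 1/28561.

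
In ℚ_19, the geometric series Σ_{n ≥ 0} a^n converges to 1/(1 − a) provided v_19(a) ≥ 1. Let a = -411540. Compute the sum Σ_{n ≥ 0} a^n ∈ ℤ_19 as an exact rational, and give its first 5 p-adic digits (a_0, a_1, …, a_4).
Σ a^n = 1/(1 − a) = 1/411541;  first 5 digits = (1, 0, 0, 16, 15)

v_19(a) = 3 ≥ 1, so the series converges in ℤ_19 to 1/(1 − a) = 1/(1 − (-411540)) = 1/411541. Expand this rational in ℤ_19: compute digits iteratively via d_i = x_i mod 19, x_{i+1} = (x_i − d_i)/19. The first 5 digits are (1, 0, 0, 16, 15).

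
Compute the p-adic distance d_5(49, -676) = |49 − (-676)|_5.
d_5(49, -676) = 1/25

Step 1 — x − y = 49 − (-676) = 725. Step 2 — v_5(725) = 2 (factor: 725 = (5^2 · 29); the sign does not affect v_p). Step 3 — |x − y|_5 = 5^{-2} = 1/25.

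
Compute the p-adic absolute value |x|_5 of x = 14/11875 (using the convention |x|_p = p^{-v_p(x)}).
|14/11875|_5 = 625

Step 1 — compute v_5(x) by factoring powers of 5 out of the numerator and denominator: v_5(14/11875) = -4. Step 2 — apply |x|_p = p^{-v_p(x)} = 5^{4} = 625.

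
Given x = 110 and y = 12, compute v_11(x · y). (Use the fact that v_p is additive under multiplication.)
v_11(1320) = 1

v_p(x) = 1 (factor: 110 = 11^1 · 10); v_p(y) = 0 (factor: 12 = 11^0 · 12). Additivity: v_p(xy) = v_p(x) + v_p(y) = 1 + 0 = 1. (Direct check: xy = 1320 = 11^1 · (120).)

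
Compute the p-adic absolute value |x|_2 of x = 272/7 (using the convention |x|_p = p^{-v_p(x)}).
|272/7|_2 = 1/16

Step 1 — compute v_2(x) by factoring powers of 2 out of the numerator and denominator: v_2(272/7) = 4. Step 2 — apply |x|_p = p^{-v_p(x)} = 2^{-4} = 1/16.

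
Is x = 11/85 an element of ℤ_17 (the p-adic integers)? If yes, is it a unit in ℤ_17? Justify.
x ∉ ℤ_17 (v_17(x) = -1 < 0)

ℤ_17 = {x ∈ ℚ_17 : v_17(x) ≥ 0} and ℤ_17^× = {x ∈ ℤ_17 : v_17(x) = 0}. Here v_17(11/85) = v_17(num) − v_17(den) = -1; compare against these criteria.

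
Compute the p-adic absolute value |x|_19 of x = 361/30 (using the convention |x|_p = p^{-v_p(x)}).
|361/30|_19 = 1/361

Step 1 — compute v_19(x) by factoring powers of 19 out of the numerator and denominator: v_19(361/30) = 2. Step 2 — apply |x|_p = p^{-v_p(x)} = 19^{-2} = 1/361.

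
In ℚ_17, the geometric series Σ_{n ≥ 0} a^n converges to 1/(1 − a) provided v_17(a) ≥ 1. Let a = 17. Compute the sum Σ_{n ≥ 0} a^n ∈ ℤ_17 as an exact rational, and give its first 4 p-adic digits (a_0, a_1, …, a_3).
Σ a^n = 1/(1 − a) = -1/16;  first 4 digits = (1, 1, 1, 1)

v_17(a) = 1 ≥ 1, so the series converges in ℤ_17 to 1/(1 − a) = 1/(1 − 17) = -1/16. Expand this rational in ℤ_17: compute digits iteratively via d_i = x_i mod 17, x_{i+1} = (x_i − d_i)/17. The first 4 digits are (1, 1, 1, 1).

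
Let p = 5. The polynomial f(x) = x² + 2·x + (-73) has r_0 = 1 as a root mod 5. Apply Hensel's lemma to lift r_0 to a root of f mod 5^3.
r_2 = 106 (mod 125)

Hensel: r_{i+1} = r_i − f(r_i)·(f′(r_i))^{-1} mod 5^{i+2}, f′(x) = 2x + 2. Iterate:
  r_0 = 1 (mod 5)
  r_1 = 6 (mod 25)
  r_2 = 106 (mod 125)
Final: r = 106 satisfies f(r) ≡ 0 mod 5^3.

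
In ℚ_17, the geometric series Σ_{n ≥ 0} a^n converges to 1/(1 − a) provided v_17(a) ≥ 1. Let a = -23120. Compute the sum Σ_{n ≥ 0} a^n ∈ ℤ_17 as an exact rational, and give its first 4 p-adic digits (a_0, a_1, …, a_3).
Σ a^n = 1/(1 − a) = 1/23121;  first 4 digits = (1, 0, 5, 12)

v_17(a) = 2 ≥ 1, so the series converges in ℤ_17 to 1/(1 − a) = 1/(1 − (-23120)) = 1/23121. Expand this rational in ℤ_17: compute digits iteratively via d_i = x_i mod 17, x_{i+1} = (x_i − d_i)/17. The first 4 digits are (1, 0, 5, 12).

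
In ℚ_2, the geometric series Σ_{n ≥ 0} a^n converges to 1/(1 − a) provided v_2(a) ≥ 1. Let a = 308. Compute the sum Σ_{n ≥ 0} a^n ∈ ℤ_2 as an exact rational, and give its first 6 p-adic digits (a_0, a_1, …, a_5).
Σ a^n = 1/(1 − a) = -1/307;  first 6 digits = (1, 0, 1, 0, 0, 0)

v_2(a) = 2 ≥ 1, so the series converges in ℤ_2 to 1/(1 − a) = 1/(1 − 308) = -1/307. Expand this rational in ℤ_2: compute digits iteratively via d_i = x_i mod 2, x_{i+1} = (x_i − d_i)/2. The first 6 digits are (1, 0, 1, 0, 0, 0).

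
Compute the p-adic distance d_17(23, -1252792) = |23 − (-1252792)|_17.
d_17(23, -1252792) = 1/83521

Step 1 — x − y = 23 − (-1252792) = 1252815. Step 2 — v_17(1252815) = 4 (factor: 1252815 = (17^4 · 15); the sign does not affect v_p). Step 3 — |x − y|_17 = 17^{-4} = 1/83521.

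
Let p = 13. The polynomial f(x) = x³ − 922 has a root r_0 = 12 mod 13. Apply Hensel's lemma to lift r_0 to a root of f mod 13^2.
r_1 = 25 (mod 169)

Hensel: r_{i+1} = r_i − f(r_i)/f′(r_i) mod 13^{i+2}, where f′(x) = 3x². Iterate:
  r_0 = 12 (mod 13)
  r_1 = 25 (mod 169)
Final: r = 25 with f(r) ≡ 0 mod 13^2.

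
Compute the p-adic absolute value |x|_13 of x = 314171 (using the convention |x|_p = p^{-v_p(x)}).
|314171|_13 = 1/28561

Step 1 — compute v_13(x) by factoring powers of 13 out of the numerator and denominator: v_13(314171) = 4. Step 2 — apply |x|_p = p^{-v_p(x)} = 13^{-4} = 1/28561.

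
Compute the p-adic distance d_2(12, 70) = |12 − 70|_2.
d_2(12, 70) = 1/2

Step 1 — x − y = 12 − 70 = -58. Step 2 — v_2(-58) = 1 (factor: -58 = −(2^1 · 29); the sign does not affect v_p). Step 3 — |x − y|_2 = 2^{-1} = 1/2.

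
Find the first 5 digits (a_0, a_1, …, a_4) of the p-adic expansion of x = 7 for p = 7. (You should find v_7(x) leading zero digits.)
(a_0, …, a_4) = (0, 1, 0, 0, 0)

v_7(7) = 1, so a_0 = ... = a_0 = 0. Factor out: x = 7^1 · u with u = 1 a unit in ℤ_7. Expand u iteratively via a_{v+i} = u_i mod 7, u_{i+1} = (u_i − a_{v+i})/7:
  u_0 = 1;  a_1 = 1;  u_1 = (u_0 − 1)/7 = 0
  u_1 = 0;  a_2 = 0;  u_2 = (u_1 − 0)/7 = 0
  u_2 = 0;  a_3 = 0;  u_3 = (u_2 − 0)/7 = 0
  u_3 = 0;  a_4 = 0;  u_4 = (u_3 − 0)/7 = 0
Digits: (0, 1, 0, 0, 0).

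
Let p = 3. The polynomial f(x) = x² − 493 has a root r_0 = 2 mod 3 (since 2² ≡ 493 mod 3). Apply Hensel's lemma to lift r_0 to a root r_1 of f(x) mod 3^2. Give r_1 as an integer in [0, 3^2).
r_1 = 5 (mod 9)

Hensel's recurrence: r_{i+1} = r_i − f(r_i)·(f′(r_i))^{-1} mod 3^{i+2}, with f′(x) = 2x. Iterate:
  r_0 = 2 (mod 3)
  r_1 = 5 (mod 9)
Final: r_1 = 5, and one checks f(r_1) ≡ 0 mod 3^2.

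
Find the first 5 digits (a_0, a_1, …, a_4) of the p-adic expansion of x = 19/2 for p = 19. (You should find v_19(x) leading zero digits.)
(a_0, …, a_4) = (0, 10, 9, 9, 9)

v_19(19/2) = 1, so a_0 = ... = a_0 = 0. Factor out: x = 19^1 · u with u = 1/2 a unit in ℤ_19. Expand u iteratively via a_{v+i} = u_i mod 19, u_{i+1} = (u_i − a_{v+i})/19:
  u_0 = 1/2;  a_1 = 10;  u_1 = (u_0 − 10)/19 = -1/2
  u_1 = -1/2;  a_2 = 9;  u_2 = (u_1 − 9)/19 = -1/2
  u_2 = -1/2;  a_3 = 9;  u_3 = (u_2 − 9)/19 = -1/2
  u_3 = -1/2;  a_4 = 9;  u_4 = (u_3 − 9)/19 = -1/2
Digits: (0, 10, 9, 9, 9).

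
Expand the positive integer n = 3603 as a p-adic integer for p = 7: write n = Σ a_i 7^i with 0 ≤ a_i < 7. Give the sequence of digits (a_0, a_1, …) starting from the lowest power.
(a_0, a_1, …) = (5, 3, 3, 3, 1)

Repeated division by 7 gives the digits low-to-high: 3603 = 5 + 3·7^1 + 3·7^2 + 3·7^3 + 1·7^4. Digit sequence: (5, 3, 3, 3, 1).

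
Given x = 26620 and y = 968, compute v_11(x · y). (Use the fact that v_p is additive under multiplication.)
v_11(25768160) = 5

v_p(x) = 3 (factor: 26620 = 11^3 · 20); v_p(y) = 2 (factor: 968 = 11^2 · 8). Additivity: v_p(xy) = v_p(x) + v_p(y) = 3 + 2 = 5. (Direct check: xy = 25768160 = 11^5 · (160).)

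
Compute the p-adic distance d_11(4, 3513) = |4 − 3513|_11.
d_11(4, 3513) = 1/121

Step 1 — x − y = 4 − 3513 = -3509. Step 2 — v_11(-3509) = 2 (factor: -3509 = −(11^2 · 29); the sign does not affect v_p). Step 3 — |x − y|_11 = 11^{-2} = 1/121.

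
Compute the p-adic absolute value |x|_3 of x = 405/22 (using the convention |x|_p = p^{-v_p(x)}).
|405/22|_3 = 1/81

Step 1 — compute v_3(x) by factoring powers of 3 out of the numerator and denominator: v_3(405/22) = 4. Step 2 — apply |x|_p = p^{-v_p(x)} = 3^{-4} = 1/81.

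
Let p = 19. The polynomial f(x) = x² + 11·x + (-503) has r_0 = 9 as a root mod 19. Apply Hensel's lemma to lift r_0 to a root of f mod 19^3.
r_2 = 294 (mod 6859)

Hensel: r_{i+1} = r_i − f(r_i)·(f′(r_i))^{-1} mod 19^{i+2}, f′(x) = 2x + 11. Iterate:
  r_0 = 9 (mod 19)
  r_1 = 294 (mod 361)
  r_2 = 294 (mod 6859)
Final: r = 294 satisfies f(r) ≡ 0 mod 19^3.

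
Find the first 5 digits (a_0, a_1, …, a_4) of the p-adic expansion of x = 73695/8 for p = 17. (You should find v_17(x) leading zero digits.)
(a_0, …, a_4) = (0, 0, 0, 4, 2)

v_17(73695/8) = 3, so a_0 = ... = a_2 = 0. Factor out: x = 17^3 · u with u = 15/8 a unit in ℤ_17. Expand u iteratively via a_{v+i} = u_i mod 17, u_{i+1} = (u_i − a_{v+i})/17:
  u_0 = 15/8;  a_3 = 4;  u_1 = (u_0 − 4)/17 = -1/8
  u_1 = -1/8;  a_4 = 2;  u_2 = (u_1 − 2)/17 = -1/8
Digits: (0, 0, 0, 4, 2).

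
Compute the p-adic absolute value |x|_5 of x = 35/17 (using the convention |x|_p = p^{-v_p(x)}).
|35/17|_5 = 1/5

Step 1 — compute v_5(x) by factoring powers of 5 out of the numerator and denominator: v_5(35/17) = 1. Step 2 — apply |x|_p = p^{-v_p(x)} = 5^{-1} = 1/5.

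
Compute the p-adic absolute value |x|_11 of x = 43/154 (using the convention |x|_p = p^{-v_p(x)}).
|43/154|_11 = 11

Step 1 — compute v_11(x) by factoring powers of 11 out of the numerator and denominator: v_11(43/154) = -1. Step 2 — apply |x|_p = p^{-v_p(x)} = 11^{1} = 11.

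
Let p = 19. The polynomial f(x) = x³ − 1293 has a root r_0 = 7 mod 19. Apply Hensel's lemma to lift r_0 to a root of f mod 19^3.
r_2 = 1622 (mod 6859)

Hensel: r_{i+1} = r_i − f(r_i)/f′(r_i) mod 19^{i+2}, where f′(x) = 3x². Iterate:
  r_0 = 7 (mod 19)
  r_1 = 178 (mod 361)
  r_2 = 1622 (mod 6859)
Final: r = 1622 with f(r) ≡ 0 mod 19^3.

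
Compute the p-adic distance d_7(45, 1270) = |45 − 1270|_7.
d_7(45, 1270) = 1/49

Step 1 — x − y = 45 − 1270 = -1225. Step 2 — v_7(-1225) = 2 (factor: -1225 = −(7^2 · 25); the sign does not affect v_p). Step 3 — |x − y|_7 = 7^{-2} = 1/49.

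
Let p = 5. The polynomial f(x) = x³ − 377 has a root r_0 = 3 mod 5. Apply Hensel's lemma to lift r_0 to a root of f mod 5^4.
r_3 = 178 (mod 625)

Hensel: r_{i+1} = r_i − f(r_i)/f′(r_i) mod 5^{i+2}, where f′(x) = 3x². Iterate:
  r_0 = 3 (mod 5)
  r_1 = 3 (mod 25)
  r_2 = 53 (mod 125)
  r_3 = 178 (mod 625)
Final: r = 178 with f(r) ≡ 0 mod 5^4.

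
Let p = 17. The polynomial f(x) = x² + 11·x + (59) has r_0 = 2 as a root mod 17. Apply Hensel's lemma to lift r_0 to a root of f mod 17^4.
r_3 = 65792 (mod 83521)

Hensel: r_{i+1} = r_i − f(r_i)·(f′(r_i))^{-1} mod 17^{i+2}, f′(x) = 2x + 11. Iterate:
  r_0 = 2 (mod 17)
  r_1 = 189 (mod 289)
  r_2 = 1923 (mod 4913)
  r_3 = 65792 (mod 83521)
Final: r = 65792 satisfies f(r) ≡ 0 mod 17^4.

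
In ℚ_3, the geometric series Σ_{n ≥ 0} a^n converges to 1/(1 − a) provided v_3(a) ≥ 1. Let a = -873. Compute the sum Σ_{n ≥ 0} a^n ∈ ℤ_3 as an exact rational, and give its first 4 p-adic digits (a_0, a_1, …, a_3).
Σ a^n = 1/(1 − a) = 1/874;  first 4 digits = (1, 0, 2, 0)

v_3(a) = 2 ≥ 1, so the series converges in ℤ_3 to 1/(1 − a) = 1/(1 − (-873)) = 1/874. Expand this rational in ℤ_3: compute digits iteratively via d_i = x_i mod 3, x_{i+1} = (x_i − d_i)/3. The first 4 digits are (1, 0, 2, 0).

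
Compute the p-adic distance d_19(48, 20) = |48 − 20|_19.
d_19(48, 20) = 1

Step 1 — x − y = 48 − 20 = 28. Step 2 — v_19(28) = 0 (factor: 28 = (19^0 · 28); the sign does not affect v_p). Step 3 — |x − y|_19 = 19^{0} = 1.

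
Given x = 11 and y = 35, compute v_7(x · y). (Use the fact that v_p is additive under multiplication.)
v_7(385) = 1

v_p(x) = 0 (factor: 11 = 7^0 · 11); v_p(y) = 1 (factor: 35 = 7^1 · 5). Additivity: v_p(xy) = v_p(x) + v_p(y) = 0 + 1 = 1. (Direct check: xy = 385 = 7^1 · (55).)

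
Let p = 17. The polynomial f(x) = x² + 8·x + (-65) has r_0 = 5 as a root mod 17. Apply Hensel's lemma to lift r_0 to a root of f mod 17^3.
r_2 = 5 (mod 4913)

Hensel: r_{i+1} = r_i − f(r_i)·(f′(r_i))^{-1} mod 17^{i+2}, f′(x) = 2x + 8. Iterate:
  r_0 = 5 (mod 17)
  r_1 = 5 (mod 289)
  r_2 = 5 (mod 4913)
Final: r = 5 satisfies f(r) ≡ 0 mod 17^3.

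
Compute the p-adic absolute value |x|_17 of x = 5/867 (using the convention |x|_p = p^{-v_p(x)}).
|5/867|_17 = 289

Step 1 — compute v_17(x) by factoring powers of 17 out of the numerator and denominator: v_17(5/867) = -2. Step 2 — apply |x|_p = p^{-v_p(x)} = 17^{2} = 289.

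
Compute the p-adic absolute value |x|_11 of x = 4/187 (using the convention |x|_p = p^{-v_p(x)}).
|4/187|_11 = 11

Step 1 — compute v_11(x) by factoring powers of 11 out of the numerator and denominator: v_11(4/187) = -1. Step 2 — apply |x|_p = p^{-v_p(x)} = 11^{1} = 11.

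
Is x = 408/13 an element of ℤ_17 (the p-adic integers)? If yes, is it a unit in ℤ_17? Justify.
x ∈ ℤ_17 but not a unit; v_17(x) = 1 > 0

ℤ_17 = {x ∈ ℚ_17 : v_17(x) ≥ 0} and ℤ_17^× = {x ∈ ℤ_17 : v_17(x) = 0}. Here v_17(408/13) = v_17(num) − v_17(den) = 1; compare against these criteria.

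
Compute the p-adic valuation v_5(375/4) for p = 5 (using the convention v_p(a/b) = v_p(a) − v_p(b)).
v_5(375/4) = 3

Factor powers of 5 from the numerator and denominator of the reduced fraction: 375 = 5^3 · 3 and 4 = 5^0 · 4. Apply v_p(a/b) = v_p(a) − v_p(b): v_5(375/4) = 3 − 0 = 3.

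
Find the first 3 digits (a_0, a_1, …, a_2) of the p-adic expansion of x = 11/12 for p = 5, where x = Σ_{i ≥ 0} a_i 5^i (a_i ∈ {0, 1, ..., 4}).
(a_0, …, a_2) = (3, 0, 2)

v_5(11/12) = 0 (numerator and denominator both coprime to 5), so x ∈ ℤ_5^×. Compute digits iteratively via a_i = x_i mod 5, x_{i+1} = (x_i − a_i)/5, with x_0 = x:
  x_0 = 11/12;  a_0 = 3;  x_1 = (x_0 − 3)/5 = -5/12
  x_1 = -5/12;  a_1 = 0;  x_2 = (x_1 − 0)/5 = -1/12
  x_2 = -1/12;  a_2 = 2;  x_3 = (x_2 − 2)/5 = -5/12
Digits: (3, 0, 2).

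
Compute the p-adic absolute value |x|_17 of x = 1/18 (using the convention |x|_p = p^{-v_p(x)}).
|1/18|_17 = 1

Step 1 — compute v_17(x) by factoring powers of 17 out of the numerator and denominator: v_17(1/18) = 0. Step 2 — apply |x|_p = p^{-v_p(x)} = 17^{0} = 1.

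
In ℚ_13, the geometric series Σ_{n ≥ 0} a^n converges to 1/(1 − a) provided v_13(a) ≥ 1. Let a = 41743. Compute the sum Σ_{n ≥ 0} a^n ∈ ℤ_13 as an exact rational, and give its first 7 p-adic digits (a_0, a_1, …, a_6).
Σ a^n = 1/(1 − a) = -1/41742;  first 7 digits = (1, 0, 0, 6, 1, 0, 10)

v_13(a) = 3 ≥ 1, so the series converges in ℤ_13 to 1/(1 − a) = 1/(1 − 41743) = -1/41742. Expand this rational in ℤ_13: compute digits iteratively via d_i = x_i mod 13, x_{i+1} = (x_i − d_i)/13. The first 7 digits are (1, 0, 0, 6, 1, 0, 10).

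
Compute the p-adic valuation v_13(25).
v_13(25) = 0

v_13(n) is the largest exponent k such that 13^k divides n. Factor out: 25 = 13^0 · 25. (Sign doesn't affect v_p.) So v_13(25) = 0.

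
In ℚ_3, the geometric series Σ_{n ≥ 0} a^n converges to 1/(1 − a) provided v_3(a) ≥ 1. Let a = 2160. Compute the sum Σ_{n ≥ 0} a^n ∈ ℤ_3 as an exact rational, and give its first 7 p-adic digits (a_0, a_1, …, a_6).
Σ a^n = 1/(1 − a) = -1/2159;  first 7 digits = (1, 0, 0, 2, 2, 2, 0)

v_3(a) = 3 ≥ 1, so the series converges in ℤ_3 to 1/(1 − a) = 1/(1 − 2160) = -1/2159. Expand this rational in ℤ_3: compute digits iteratively via d_i = x_i mod 3, x_{i+1} = (x_i − d_i)/3. The first 7 digits are (1, 0, 0, 2, 2, 2, 0).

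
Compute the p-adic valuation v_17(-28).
v_17(-28) = 0

v_17(n) is the largest exponent k such that 17^k divides n. Factor out: -28 = -17^0 · 28. (Sign doesn't affect v_p.) So v_17(-28) = 0.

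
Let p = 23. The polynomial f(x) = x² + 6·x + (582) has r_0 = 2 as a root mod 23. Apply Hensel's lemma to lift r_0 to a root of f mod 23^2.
r_1 = 48 (mod 529)

Hensel: r_{i+1} = r_i − f(r_i)·(f′(r_i))^{-1} mod 23^{i+2}, f′(x) = 2x + 6. Iterate:
  r_0 = 2 (mod 23)
  r_1 = 48 (mod 529)
Final: r = 48 satisfies f(r) ≡ 0 mod 23^2.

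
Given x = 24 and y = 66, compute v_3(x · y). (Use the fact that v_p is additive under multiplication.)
v_3(1584) = 2

v_p(x) = 1 (factor: 24 = 3^1 · 8); v_p(y) = 1 (factor: 66 = 3^1 · 22). Additivity: v_p(xy) = v_p(x) + v_p(y) = 1 + 1 = 2. (Direct check: xy = 1584 = 3^2 · (176).)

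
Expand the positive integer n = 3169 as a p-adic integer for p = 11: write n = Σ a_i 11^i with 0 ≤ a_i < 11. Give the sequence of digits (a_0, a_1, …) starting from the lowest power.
(a_0, a_1, …) = (1, 2, 4, 2)

Repeated division by 11 gives the digits low-to-high: 3169 = 1 + 2·11^1 + 4·11^2 + 2·11^3. Digit sequence: (1, 2, 4, 2).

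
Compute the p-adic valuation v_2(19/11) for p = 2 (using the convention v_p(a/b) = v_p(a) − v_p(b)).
v_2(19/11) = 0

Factor powers of 2 from the numerator and denominator of the reduced fraction: 19 = 2^0 · 19 and 11 = 2^0 · 11. Apply v_p(a/b) = v_p(a) − v_p(b): v_2(19/11) = 0 − 0 = 0.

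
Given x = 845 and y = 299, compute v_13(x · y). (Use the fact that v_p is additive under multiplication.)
v_13(252655) = 3

v_p(x) = 2 (factor: 845 = 13^2 · 5); v_p(y) = 1 (factor: 299 = 13^1 · 23). Additivity: v_p(xy) = v_p(x) + v_p(y) = 2 + 1 = 3. (Direct check: xy = 252655 = 13^3 · (115).)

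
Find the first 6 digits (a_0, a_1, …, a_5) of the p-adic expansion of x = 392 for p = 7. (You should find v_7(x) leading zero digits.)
(a_0, …, a_5) = (0, 0, 1, 1, 0, 0)

v_7(392) = 2, so a_0 = ... = a_1 = 0. Factor out: x = 7^2 · u with u = 8 a unit in ℤ_7. Expand u iteratively via a_{v+i} = u_i mod 7, u_{i+1} = (u_i − a_{v+i})/7:
  u_0 = 8;  a_2 = 1;  u_1 = (u_0 − 1)/7 = 1
  u_1 = 1;  a_3 = 1;  u_2 = (u_1 − 1)/7 = 0
  u_2 = 0;  a_4 = 0;  u_3 = (u_2 − 0)/7 = 0
  u_3 = 0;  a_5 = 0;  u_4 = (u_3 − 0)/7 = 0
Digits: (0, 0, 1, 1, 0, 0).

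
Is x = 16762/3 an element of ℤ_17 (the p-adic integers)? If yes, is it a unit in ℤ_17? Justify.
x ∈ ℤ_17 but not a unit; v_17(x) = 2 > 0

ℤ_17 = {x ∈ ℚ_17 : v_17(x) ≥ 0} and ℤ_17^× = {x ∈ ℤ_17 : v_17(x) = 0}. Here v_17(16762/3) = v_17(num) − v_17(den) = 2; compare against these criteria.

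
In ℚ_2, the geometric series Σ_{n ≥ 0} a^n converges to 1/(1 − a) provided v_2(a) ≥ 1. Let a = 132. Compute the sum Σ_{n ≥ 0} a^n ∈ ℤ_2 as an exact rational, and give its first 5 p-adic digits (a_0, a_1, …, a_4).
Σ a^n = 1/(1 − a) = -1/131;  first 5 digits = (1, 0, 1, 0, 1)

v_2(a) = 2 ≥ 1, so the series converges in ℤ_2 to 1/(1 − a) = 1/(1 − 132) = -1/131. Expand this rational in ℤ_2: compute digits iteratively via d_i = x_i mod 2, x_{i+1} = (x_i − d_i)/2. The first 5 digits are (1, 0, 1, 0, 1).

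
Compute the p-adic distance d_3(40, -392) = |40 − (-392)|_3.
d_3(40, -392) = 1/27

Step 1 — x − y = 40 − (-392) = 432. Step 2 — v_3(432) = 3 (factor: 432 = (3^3 · 16); the sign does not affect v_p). Step 3 — |x − y|_3 = 3^{-3} = 1/27.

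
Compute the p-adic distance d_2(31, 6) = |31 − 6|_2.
d_2(31, 6) = 1

Step 1 — x − y = 31 − 6 = 25. Step 2 — v_2(25) = 0 (factor: 25 = (2^0 · 25); the sign does not affect v_p). Step 3 — |x − y|_2 = 2^{0} = 1.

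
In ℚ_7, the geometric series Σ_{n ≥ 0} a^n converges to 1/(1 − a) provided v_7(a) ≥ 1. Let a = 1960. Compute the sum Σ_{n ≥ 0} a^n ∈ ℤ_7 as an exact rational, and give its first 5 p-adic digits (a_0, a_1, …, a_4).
Σ a^n = 1/(1 − a) = -1/1959;  first 5 digits = (1, 0, 5, 5, 4)

v_7(a) = 2 ≥ 1, so the series converges in ℤ_7 to 1/(1 − a) = 1/(1 − 1960) = -1/1959. Expand this rational in ℤ_7: compute digits iteratively via d_i = x_i mod 7, x_{i+1} = (x_i − d_i)/7. The first 5 digits are (1, 0, 5, 5, 4).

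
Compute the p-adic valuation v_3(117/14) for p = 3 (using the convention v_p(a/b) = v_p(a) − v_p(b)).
v_3(117/14) = 2

Factor powers of 3 from the numerator and denominator of the reduced fraction: 117 = 3^2 · 13 and 14 = 3^0 · 14. Apply v_p(a/b) = v_p(a) − v_p(b): v_3(117/14) = 2 − 0 = 2.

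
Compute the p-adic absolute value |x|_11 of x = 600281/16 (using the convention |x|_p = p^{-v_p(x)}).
|600281/16|_11 = 1/14641

Step 1 — compute v_11(x) by factoring powers of 11 out of the numerator and denominator: v_11(600281/16) = 4. Step 2 — apply |x|_p = p^{-v_p(x)} = 11^{-4} = 1/14641.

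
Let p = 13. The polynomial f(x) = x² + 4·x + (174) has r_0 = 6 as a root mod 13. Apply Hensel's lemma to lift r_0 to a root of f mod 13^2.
r_1 = 97 (mod 169)

Hensel: r_{i+1} = r_i − f(r_i)·(f′(r_i))^{-1} mod 13^{i+2}, f′(x) = 2x + 4. Iterate:
  r_0 = 6 (mod 13)
  r_1 = 97 (mod 169)
Final: r = 97 satisfies f(r) ≡ 0 mod 13^2.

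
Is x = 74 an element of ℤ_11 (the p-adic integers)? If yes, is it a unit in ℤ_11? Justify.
x ∈ ℤ_11^× (unit); v_11(x) = 0

ℤ_11 = {x ∈ ℚ_11 : v_11(x) ≥ 0} and ℤ_11^× = {x ∈ ℤ_11 : v_11(x) = 0}. Here v_11(74) = v_11(num) − v_11(den) = 0; compare against these criteria.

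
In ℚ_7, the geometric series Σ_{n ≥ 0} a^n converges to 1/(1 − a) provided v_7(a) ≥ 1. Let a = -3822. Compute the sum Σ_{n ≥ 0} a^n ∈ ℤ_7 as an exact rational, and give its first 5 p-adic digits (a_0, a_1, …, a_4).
Σ a^n = 1/(1 − a) = 1/3823;  first 5 digits = (1, 0, 6, 2, 6)

v_7(a) = 2 ≥ 1, so the series converges in ℤ_7 to 1/(1 − a) = 1/(1 − (-3822)) = 1/3823. Expand this rational in ℤ_7: compute digits iteratively via d_i = x_i mod 7, x_{i+1} = (x_i − d_i)/7. The first 5 digits are (1, 0, 6, 2, 6).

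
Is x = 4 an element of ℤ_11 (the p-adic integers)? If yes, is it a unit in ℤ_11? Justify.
x ∈ ℤ_11^× (unit); v_11(x) = 0

ℤ_11 = {x ∈ ℚ_11 : v_11(x) ≥ 0} and ℤ_11^× = {x ∈ ℤ_11 : v_11(x) = 0}. Here v_11(4) = v_11(num) − v_11(den) = 0; compare against these criteria.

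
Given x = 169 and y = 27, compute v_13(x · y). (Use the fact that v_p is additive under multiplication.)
v_13(4563) = 2

v_p(x) = 2 (factor: 169 = 13^2 · 1); v_p(y) = 0 (factor: 27 = 13^0 · 27). Additivity: v_p(xy) = v_p(x) + v_p(y) = 2 + 0 = 2. (Direct check: xy = 4563 = 13^2 · (27).)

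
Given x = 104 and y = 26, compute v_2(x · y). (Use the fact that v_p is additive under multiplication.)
v_2(2704) = 4

v_p(x) = 3 (factor: 104 = 2^3 · 13); v_p(y) = 1 (factor: 26 = 2^1 · 13). Additivity: v_p(xy) = v_p(x) + v_p(y) = 3 + 1 = 4. (Direct check: xy = 2704 = 2^4 · (169).)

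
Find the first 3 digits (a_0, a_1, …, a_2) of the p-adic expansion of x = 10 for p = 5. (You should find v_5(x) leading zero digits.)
(a_0, …, a_2) = (0, 2, 0)

v_5(10) = 1, so a_0 = ... = a_0 = 0. Factor out: x = 5^1 · u with u = 2 a unit in ℤ_5. Expand u iteratively via a_{v+i} = u_i mod 5, u_{i+1} = (u_i − a_{v+i})/5:
  u_0 = 2;  a_1 = 2;  u_1 = (u_0 − 2)/5 = 0
  u_1 = 0;  a_2 = 0;  u_2 = (u_1 − 0)/5 = 0
Digits: (0, 2, 0).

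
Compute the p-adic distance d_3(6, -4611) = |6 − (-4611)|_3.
d_3(6, -4611) = 1/243

Step 1 — x − y = 6 − (-4611) = 4617. Step 2 — v_3(4617) = 5 (factor: 4617 = (3^5 · 19); the sign does not affect v_p). Step 3 — |x − y|_3 = 3^{-5} = 1/243.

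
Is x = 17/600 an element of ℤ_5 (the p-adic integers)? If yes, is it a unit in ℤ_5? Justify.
x ∉ ℤ_5 (v_5(x) = -2 < 0)

ℤ_5 = {x ∈ ℚ_5 : v_5(x) ≥ 0} and ℤ_5^× = {x ∈ ℤ_5 : v_5(x) = 0}. Here v_5(17/600) = v_5(num) − v_5(den) = -2; compare against these criteria.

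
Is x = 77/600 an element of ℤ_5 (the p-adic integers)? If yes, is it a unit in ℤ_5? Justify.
x ∉ ℤ_5 (v_5(x) = -2 < 0)

ℤ_5 = {x ∈ ℚ_5 : v_5(x) ≥ 0} and ℤ_5^× = {x ∈ ℤ_5 : v_5(x) = 0}. Here v_5(77/600) = v_5(num) − v_5(den) = -2; compare against these criteria.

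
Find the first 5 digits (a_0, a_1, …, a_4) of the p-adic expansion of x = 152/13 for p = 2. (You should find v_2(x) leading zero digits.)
(a_0, …, a_4) = (0, 0, 0, 1, 1)

v_2(152/13) = 3, so a_0 = ... = a_2 = 0. Factor out: x = 2^3 · u with u = 19/13 a unit in ℤ_2. Expand u iteratively via a_{v+i} = u_i mod 2, u_{i+1} = (u_i − a_{v+i})/2:
  u_0 = 19/13;  a_3 = 1;  u_1 = (u_0 − 1)/2 = 3/13
  u_1 = 3/13;  a_4 = 1;  u_2 = (u_1 − 1)/2 = -5/13
Digits: (0, 0, 0, 1, 1).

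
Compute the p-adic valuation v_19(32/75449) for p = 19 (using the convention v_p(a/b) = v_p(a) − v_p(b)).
v_19(32/75449) = -3

Factor powers of 19 from the numerator and denominator of the reduced fraction: 32 = 19^0 · 32 and 75449 = 19^3 · 11. Apply v_p(a/b) = v_p(a) − v_p(b): v_19(32/75449) = 0 − 3 = -3.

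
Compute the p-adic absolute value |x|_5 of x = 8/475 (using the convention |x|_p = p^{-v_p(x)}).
|8/475|_5 = 25

Step 1 — compute v_5(x) by factoring powers of 5 out of the numerator and denominator: v_5(8/475) = -2. Step 2 — apply |x|_p = p^{-v_p(x)} = 5^{2} = 25.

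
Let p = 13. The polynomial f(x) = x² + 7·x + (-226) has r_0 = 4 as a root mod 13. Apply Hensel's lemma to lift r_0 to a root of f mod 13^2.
r_1 = 95 (mod 169)

Hensel: r_{i+1} = r_i − f(r_i)·(f′(r_i))^{-1} mod 13^{i+2}, f′(x) = 2x + 7. Iterate:
  r_0 = 4 (mod 13)
  r_1 = 95 (mod 169)
Final: r = 95 satisfies f(r) ≡ 0 mod 13^2.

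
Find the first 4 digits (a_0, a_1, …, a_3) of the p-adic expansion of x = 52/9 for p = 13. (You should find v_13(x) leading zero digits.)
(a_0, …, a_3) = (0, 12, 2, 7)

v_13(52/9) = 1, so a_0 = ... = a_0 = 0. Factor out: x = 13^1 · u with u = 4/9 a unit in ℤ_13. Expand u iteratively via a_{v+i} = u_i mod 13, u_{i+1} = (u_i − a_{v+i})/13:
  u_0 = 4/9;  a_1 = 12;  u_1 = (u_0 − 12)/13 = -8/9
  u_1 = -8/9;  a_2 = 2;  u_2 = (u_1 − 2)/13 = -2/9
  u_2 = -2/9;  a_3 = 7;  u_3 = (u_2 − 7)/13 = -5/9
Digits: (0, 12, 2, 7).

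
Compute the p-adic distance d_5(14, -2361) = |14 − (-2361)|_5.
d_5(14, -2361) = 1/125

Step 1 — x − y = 14 − (-2361) = 2375. Step 2 — v_5(2375) = 3 (factor: 2375 = (5^3 · 19); the sign does not affect v_p). Step 3 — |x − y|_5 = 5^{-3} = 1/125.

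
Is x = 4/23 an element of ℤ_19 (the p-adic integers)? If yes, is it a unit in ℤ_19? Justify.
x ∈ ℤ_19^× (unit); v_19(x) = 0

ℤ_19 = {x ∈ ℚ_19 : v_19(x) ≥ 0} and ℤ_19^× = {x ∈ ℤ_19 : v_19(x) = 0}. Here v_19(4/23) = v_19(num) − v_19(den) = 0; compare against these criteria.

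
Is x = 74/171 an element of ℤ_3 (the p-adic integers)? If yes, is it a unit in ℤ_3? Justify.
x ∉ ℤ_3 (v_3(x) = -2 < 0)

ℤ_3 = {x ∈ ℚ_3 : v_3(x) ≥ 0} and ℤ_3^× = {x ∈ ℤ_3 : v_3(x) = 0}. Here v_3(74/171) = v_3(num) − v_3(den) = -2; compare against these criteria.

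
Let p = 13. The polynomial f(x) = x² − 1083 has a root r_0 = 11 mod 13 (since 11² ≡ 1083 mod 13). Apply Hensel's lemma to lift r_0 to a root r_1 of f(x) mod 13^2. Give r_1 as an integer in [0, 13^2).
r_1 = 24 (mod 169)

Hensel's recurrence: r_{i+1} = r_i − f(r_i)·(f′(r_i))^{-1} mod 13^{i+2}, with f′(x) = 2x. Iterate:
  r_0 = 11 (mod 13)
  r_1 = 24 (mod 169)
Final: r_1 = 24, and one checks f(r_1) ≡ 0 mod 13^2.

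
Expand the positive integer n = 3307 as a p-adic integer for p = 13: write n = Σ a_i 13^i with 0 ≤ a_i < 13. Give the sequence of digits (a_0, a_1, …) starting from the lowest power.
(a_0, a_1, …) = (5, 7, 6, 1)

Repeated division by 13 gives the digits low-to-high: 3307 = 5 + 7·13^1 + 6·13^2 + 1·13^3. Digit sequence: (5, 7, 6, 1).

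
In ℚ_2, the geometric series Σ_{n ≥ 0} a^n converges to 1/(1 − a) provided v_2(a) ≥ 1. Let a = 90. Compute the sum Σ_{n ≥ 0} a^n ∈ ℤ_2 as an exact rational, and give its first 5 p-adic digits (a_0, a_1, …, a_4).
Σ a^n = 1/(1 − a) = -1/89;  first 5 digits = (1, 1, 1, 0, 1)

v_2(a) = 1 ≥ 1, so the series converges in ℤ_2 to 1/(1 − a) = 1/(1 − 90) = -1/89. Expand this rational in ℤ_2: compute digits iteratively via d_i = x_i mod 2, x_{i+1} = (x_i − d_i)/2. The first 5 digits are (1, 1, 1, 0, 1).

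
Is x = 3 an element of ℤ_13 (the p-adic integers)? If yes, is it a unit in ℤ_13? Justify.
x ∈ ℤ_13^× (unit); v_13(x) = 0

ℤ_13 = {x ∈ ℚ_13 : v_13(x) ≥ 0} and ℤ_13^× = {x ∈ ℤ_13 : v_13(x) = 0}. Here v_13(3) = v_13(num) − v_13(den) = 0; compare against these criteria.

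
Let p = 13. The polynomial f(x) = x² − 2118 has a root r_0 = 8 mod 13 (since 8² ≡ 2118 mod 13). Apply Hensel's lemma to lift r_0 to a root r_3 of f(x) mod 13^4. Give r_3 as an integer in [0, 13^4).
r_3 = 15114 (mod 28561)

Hensel's recurrence: r_{i+1} = r_i − f(r_i)·(f′(r_i))^{-1} mod 13^{i+2}, with f′(x) = 2x. Iterate:
  r_0 = 8 (mod 13)
  r_1 = 73 (mod 169)
  r_2 = 1932 (mod 2197)
  r_3 = 15114 (mod 28561)
Final: r_3 = 15114, and one checks f(r_3) ≡ 0 mod 13^4.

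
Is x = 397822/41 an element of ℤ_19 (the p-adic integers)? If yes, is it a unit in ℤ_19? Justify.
x ∈ ℤ_19 but not a unit; v_19(x) = 3 > 0

ℤ_19 = {x ∈ ℚ_19 : v_19(x) ≥ 0} and ℤ_19^× = {x ∈ ℤ_19 : v_19(x) = 0}. Here v_19(397822/41) = v_19(num) − v_19(den) = 3; compare against these criteria.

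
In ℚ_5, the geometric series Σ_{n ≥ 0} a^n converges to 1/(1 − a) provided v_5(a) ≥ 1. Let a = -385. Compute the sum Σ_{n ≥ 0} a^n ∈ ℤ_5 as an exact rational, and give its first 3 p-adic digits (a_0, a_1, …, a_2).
Σ a^n = 1/(1 − a) = 1/386;  first 3 digits = (1, 3, 3)

v_5(a) = 1 ≥ 1, so the series converges in ℤ_5 to 1/(1 − a) = 1/(1 − (-385)) = 1/386. Expand this rational in ℤ_5: compute digits iteratively via d_i = x_i mod 5, x_{i+1} = (x_i − d_i)/5. The first 3 digits are (1, 3, 3).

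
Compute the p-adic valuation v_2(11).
v_2(11) = 0

v_2(n) is the largest exponent k such that 2^k divides n. Factor out: 11 = 2^0 · 11. (Sign doesn't affect v_p.) So v_2(11) = 0.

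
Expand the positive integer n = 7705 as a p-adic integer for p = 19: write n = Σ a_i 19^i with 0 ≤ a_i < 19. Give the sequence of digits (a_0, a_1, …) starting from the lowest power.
(a_0, a_1, …) = (10, 6, 2, 1)

Repeated division by 19 gives the digits low-to-high: 7705 = 10 + 6·19^1 + 2·19^2 + 1·19^3. Digit sequence: (10, 6, 2, 1).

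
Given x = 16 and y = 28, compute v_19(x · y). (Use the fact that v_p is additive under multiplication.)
v_19(448) = 0

v_p(x) = 0 (factor: 16 = 19^0 · 16); v_p(y) = 0 (factor: 28 = 19^0 · 28). Additivity: v_p(xy) = v_p(x) + v_p(y) = 0 + 0 = 0. (Direct check: xy = 448 = 19^0 · (448).)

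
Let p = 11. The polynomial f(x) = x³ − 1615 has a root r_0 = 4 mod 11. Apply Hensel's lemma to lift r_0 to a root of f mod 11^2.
r_1 = 59 (mod 121)

Hensel: r_{i+1} = r_i − f(r_i)/f′(r_i) mod 11^{i+2}, where f′(x) = 3x². Iterate:
  r_0 = 4 (mod 11)
  r_1 = 59 (mod 121)
Final: r = 59 with f(r) ≡ 0 mod 11^2.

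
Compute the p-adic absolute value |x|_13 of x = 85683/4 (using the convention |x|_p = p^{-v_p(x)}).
|85683/4|_13 = 1/28561

Step 1 — compute v_13(x) by factoring powers of 13 out of the numerator and denominator: v_13(85683/4) = 4. Step 2 — apply |x|_p = p^{-v_p(x)} = 13^{-4} = 1/28561.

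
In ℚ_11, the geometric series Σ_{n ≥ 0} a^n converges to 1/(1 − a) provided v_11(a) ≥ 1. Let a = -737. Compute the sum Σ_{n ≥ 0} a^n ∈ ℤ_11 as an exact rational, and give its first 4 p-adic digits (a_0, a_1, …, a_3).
Σ a^n = 1/(1 − a) = 1/738;  first 4 digits = (1, 10, 5, 10)

v_11(a) = 1 ≥ 1, so the series converges in ℤ_11 to 1/(1 − a) = 1/(1 − (-737)) = 1/738. Expand this rational in ℤ_11: compute digits iteratively via d_i = x_i mod 11, x_{i+1} = (x_i − d_i)/11. The first 4 digits are (1, 10, 5, 10).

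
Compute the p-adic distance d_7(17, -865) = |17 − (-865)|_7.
d_7(17, -865) = 1/49

Step 1 — x − y = 17 − (-865) = 882. Step 2 — v_7(882) = 2 (factor: 882 = (7^2 · 18); the sign does not affect v_p). Step 3 — |x − y|_7 = 7^{-2} = 1/49.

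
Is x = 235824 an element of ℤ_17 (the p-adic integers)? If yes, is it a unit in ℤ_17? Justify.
x ∈ ℤ_17 but not a unit; v_17(x) = 3 > 0

ℤ_17 = {x ∈ ℚ_17 : v_17(x) ≥ 0} and ℤ_17^× = {x ∈ ℤ_17 : v_17(x) = 0}. Here v_17(235824) = v_17(num) − v_17(den) = 3; compare against these criteria.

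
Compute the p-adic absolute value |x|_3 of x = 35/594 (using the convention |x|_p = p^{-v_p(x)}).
|35/594|_3 = 27

Step 1 — compute v_3(x) by factoring powers of 3 out of the numerator and denominator: v_3(35/594) = -3. Step 2 — apply |x|_p = p^{-v_p(x)} = 3^{3} = 27.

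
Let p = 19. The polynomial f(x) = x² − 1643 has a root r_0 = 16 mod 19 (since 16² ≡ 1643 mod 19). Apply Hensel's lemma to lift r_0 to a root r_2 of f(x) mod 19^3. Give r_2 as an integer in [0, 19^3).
r_2 = 1289 (mod 6859)

Hensel's recurrence: r_{i+1} = r_i − f(r_i)·(f′(r_i))^{-1} mod 19^{i+2}, with f′(x) = 2x. Iterate:
  r_0 = 16 (mod 19)
  r_1 = 206 (mod 361)
  r_2 = 1289 (mod 6859)
Final: r_2 = 1289, and one checks f(r_2) ≡ 0 mod 19^3.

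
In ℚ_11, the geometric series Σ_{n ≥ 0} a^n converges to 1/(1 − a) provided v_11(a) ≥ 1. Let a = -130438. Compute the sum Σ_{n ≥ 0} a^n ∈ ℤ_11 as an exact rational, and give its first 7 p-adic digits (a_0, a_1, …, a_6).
Σ a^n = 1/(1 − a) = 1/130439;  first 7 digits = (1, 0, 0, 1, 2, 10, 0)

v_11(a) = 3 ≥ 1, so the series converges in ℤ_11 to 1/(1 − a) = 1/(1 − (-130438)) = 1/130439. Expand this rational in ℤ_11: compute digits iteratively via d_i = x_i mod 11, x_{i+1} = (x_i − d_i)/11. The first 7 digits are (1, 0, 0, 1, 2, 10, 0).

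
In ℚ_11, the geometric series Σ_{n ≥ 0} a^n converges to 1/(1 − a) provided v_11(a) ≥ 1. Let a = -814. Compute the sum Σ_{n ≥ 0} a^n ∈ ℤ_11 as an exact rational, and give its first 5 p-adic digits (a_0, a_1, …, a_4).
Σ a^n = 1/(1 − a) = 1/815;  first 5 digits = (1, 3, 2, 7, 5)

v_11(a) = 1 ≥ 1, so the series converges in ℤ_11 to 1/(1 − a) = 1/(1 − (-814)) = 1/815. Expand this rational in ℤ_11: compute digits iteratively via d_i = x_i mod 11, x_{i+1} = (x_i − d_i)/11. The first 5 digits are (1, 3, 2, 7, 5).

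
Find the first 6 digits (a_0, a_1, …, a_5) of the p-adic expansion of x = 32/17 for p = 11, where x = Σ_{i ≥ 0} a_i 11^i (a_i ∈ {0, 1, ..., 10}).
(a_0, …, a_5) = (9, 0, 9, 5, 4, 8)

v_11(32/17) = 0 (numerator and denominator both coprime to 11), so x ∈ ℤ_11^×. Compute digits iteratively via a_i = x_i mod 11, x_{i+1} = (x_i − a_i)/11, with x_0 = x:
  x_0 = 32/17;  a_0 = 9;  x_1 = (x_0 − 9)/11 = -11/17
  x_1 = -11/17;  a_1 = 0;  x_2 = (x_1 − 0)/11 = -1/17
  x_2 = -1/17;  a_2 = 9;  x_3 = (x_2 − 9)/11 = -14/17
  x_3 = -14/17;  a_3 = 5;  x_4 = (x_3 − 5)/11 = -9/17
  x_4 = -9/17;  a_4 = 4;  x_5 = (x_4 − 4)/11 = -7/17
  x_5 = -7/17;  a_5 = 8;  x_6 = (x_5 − 8)/11 = -13/17
Digits: (9, 0, 9, 5, 4, 8).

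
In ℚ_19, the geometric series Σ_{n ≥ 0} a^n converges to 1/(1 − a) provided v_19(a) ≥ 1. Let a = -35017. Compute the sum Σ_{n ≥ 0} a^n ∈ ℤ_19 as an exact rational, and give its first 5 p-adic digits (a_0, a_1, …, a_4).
Σ a^n = 1/(1 − a) = 1/35018;  first 5 digits = (1, 0, 17, 13, 3)

v_19(a) = 2 ≥ 1, so the series converges in ℤ_19 to 1/(1 − a) = 1/(1 − (-35017)) = 1/35018. Expand this rational in ℤ_19: compute digits iteratively via d_i = x_i mod 19, x_{i+1} = (x_i − d_i)/19. The first 5 digits are (1, 0, 17, 13, 3).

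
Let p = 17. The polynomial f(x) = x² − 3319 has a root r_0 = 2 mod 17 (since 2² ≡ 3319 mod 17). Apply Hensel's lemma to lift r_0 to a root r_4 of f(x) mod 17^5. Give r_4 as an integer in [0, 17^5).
r_4 = 1161238 (mod 1419857)

Hensel's recurrence: r_{i+1} = r_i − f(r_i)·(f′(r_i))^{-1} mod 17^{i+2}, with f′(x) = 2x. Iterate:
  r_0 = 2 (mod 17)
  r_1 = 36 (mod 289)
  r_2 = 1770 (mod 4913)
  r_3 = 75465 (mod 83521)
  r_4 = 1161238 (mod 1419857)
Final: r_4 = 1161238, and one checks f(r_4) ≡ 0 mod 17^5.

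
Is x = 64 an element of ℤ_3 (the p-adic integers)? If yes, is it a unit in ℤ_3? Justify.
x ∈ ℤ_3^× (unit); v_3(x) = 0

ℤ_3 = {x ∈ ℚ_3 : v_3(x) ≥ 0} and ℤ_3^× = {x ∈ ℤ_3 : v_3(x) = 0}. Here v_3(64) = v_3(num) − v_3(den) = 0; compare against these criteria.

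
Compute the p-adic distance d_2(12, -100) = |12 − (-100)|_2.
d_2(12, -100) = 1/16

Step 1 — x − y = 12 − (-100) = 112. Step 2 — v_2(112) = 4 (factor: 112 = (2^4 · 7); the sign does not affect v_p). Step 3 — |x − y|_2 = 2^{-4} = 1/16.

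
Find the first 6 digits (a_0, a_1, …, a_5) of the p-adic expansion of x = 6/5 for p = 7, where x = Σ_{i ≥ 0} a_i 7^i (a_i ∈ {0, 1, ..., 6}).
(a_0, …, a_5) = (4, 1, 4, 5, 2, 1)

v_7(6/5) = 0 (numerator and denominator both coprime to 7), so x ∈ ℤ_7^×. Compute digits iteratively via a_i = x_i mod 7, x_{i+1} = (x_i − a_i)/7, with x_0 = x:
  x_0 = 6/5;  a_0 = 4;  x_1 = (x_0 − 4)/7 = -2/5
  x_1 = -2/5;  a_1 = 1;  x_2 = (x_1 − 1)/7 = -1/5
  x_2 = -1/5;  a_2 = 4;  x_3 = (x_2 − 4)/7 = -3/5
  x_3 = -3/5;  a_3 = 5;  x_4 = (x_3 − 5)/7 = -4/5
  x_4 = -4/5;  a_4 = 2;  x_5 = (x_4 − 2)/7 = -2/5
  x_5 = -2/5;  a_5 = 1;  x_6 = (x_5 − 1)/7 = -1/5
Digits: (4, 1, 4, 5, 2, 1).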